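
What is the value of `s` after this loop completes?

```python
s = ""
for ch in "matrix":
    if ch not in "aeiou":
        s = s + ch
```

Remove vowels from 'matrix'
`s` takes the values: "" → "m" → "mt" → "mtr" → "mtrx"

Answer: "mtrx"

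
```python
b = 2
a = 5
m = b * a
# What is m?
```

Trace:
`b = 2` → b = 2
`a = 5` → a = 5
`m = b * a` → m = 10
So m = 10

Answer: 10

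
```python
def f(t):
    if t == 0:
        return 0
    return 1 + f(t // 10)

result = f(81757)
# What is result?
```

Count of digits of 81757: 5

Answer: 5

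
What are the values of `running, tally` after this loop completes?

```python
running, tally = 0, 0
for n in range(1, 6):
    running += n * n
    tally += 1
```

Sum of squares and count
`running, tally` takes the values: (0, 0) → (1, 0) → (1, 1) → (5, 1) → (5, 2) → (14, 2) → (14, 3) → (30, 3) → (30, 4) → (55, 4) → (55, 5)

Answer: 55, 5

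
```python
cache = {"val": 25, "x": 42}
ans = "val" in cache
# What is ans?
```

Trace:
`cache = {"val": 25, "x": 42}` → cache = {'val': 25, 'x': 42}
`ans = "val" in cache` → ans = True
So ans = True

Answer: True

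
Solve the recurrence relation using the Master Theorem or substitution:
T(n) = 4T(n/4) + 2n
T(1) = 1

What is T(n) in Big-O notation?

By Master Theorem: a=4, b=4, f(n)=2n. Since log_4(4) = 1 and f(n) = Θ(n^1), Case 2 applies. T(n) = O(n log n).

Answer: O(n log n)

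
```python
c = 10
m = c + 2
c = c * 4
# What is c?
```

Trace:
`c = 10` → c = 10
`m = c + 2` → m = 12
`c = c * 4` → c = 40
So c = 40

Answer: 40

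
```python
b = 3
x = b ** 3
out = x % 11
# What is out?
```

Trace:
`b = 3` → b = 3
`x = b ** 3` → x = 27
`out = x % 11` → out = 5
So out = 5

Answer: 5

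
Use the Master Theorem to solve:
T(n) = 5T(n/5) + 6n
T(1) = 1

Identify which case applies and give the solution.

a=5, b=5, f(n)=6n. log_5(5) = 1. Since c=1 = 1, Case 2 applies: T(n) = Θ(n^log_b(a) · log n) = O(n log n).

Answer: O(n log n) - Case 2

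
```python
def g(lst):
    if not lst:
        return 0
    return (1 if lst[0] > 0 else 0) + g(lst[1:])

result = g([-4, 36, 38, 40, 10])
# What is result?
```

Count of positive elements in [-4, 36, 38, 40, 10] = 4

Answer: 4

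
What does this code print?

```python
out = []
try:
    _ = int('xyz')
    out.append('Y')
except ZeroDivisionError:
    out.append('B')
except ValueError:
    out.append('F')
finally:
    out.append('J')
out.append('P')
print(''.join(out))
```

Execution trace: 'F' (except ValueError) → 'J' (finally) → 'P' (after the try/except). Output: FJP

Answer: FJP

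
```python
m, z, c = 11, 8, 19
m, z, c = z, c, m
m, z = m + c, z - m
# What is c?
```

Trace:
`m, z, c = 11, 8, 19` → m = 11; z = 8; c = 19
`m, z, c = z, c, m` → m = 8; z = 19; c = 11
`m, z = m + c, z - m` → m = 19; z = 11
So c = 11

Answer: 11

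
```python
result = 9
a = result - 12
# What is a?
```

Trace:
`result = 9` → result = 9
`a = result - 12` → a = -3
So a = -3

Answer: -3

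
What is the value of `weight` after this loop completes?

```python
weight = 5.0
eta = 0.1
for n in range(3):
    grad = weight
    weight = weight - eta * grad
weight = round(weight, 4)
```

Gradient descent: w = 5.0 * (1 - 0.1)^3
`weight` takes the values: 5.0 → 4.5 → 4.05 → 3.645

Answer: 3.645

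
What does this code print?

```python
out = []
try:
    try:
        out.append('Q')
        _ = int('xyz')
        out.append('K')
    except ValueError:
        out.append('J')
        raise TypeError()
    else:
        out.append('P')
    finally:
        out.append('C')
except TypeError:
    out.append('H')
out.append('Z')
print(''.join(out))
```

Execution trace: 'Q' (inner try body) → 'J' (inner except ValueError) → 'C' (inner finally) → 'H' (outer except TypeError) → 'Z' (after the try/except). Output: QJCHZ

Answer: QJCHZ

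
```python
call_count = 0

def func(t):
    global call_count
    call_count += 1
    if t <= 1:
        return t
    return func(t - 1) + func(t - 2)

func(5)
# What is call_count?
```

Calls(t) = 1 + Calls(t-1) + Calls(t-2); Calls(0)=Calls(1)=1. For t=5 this gives 15.

Answer: 15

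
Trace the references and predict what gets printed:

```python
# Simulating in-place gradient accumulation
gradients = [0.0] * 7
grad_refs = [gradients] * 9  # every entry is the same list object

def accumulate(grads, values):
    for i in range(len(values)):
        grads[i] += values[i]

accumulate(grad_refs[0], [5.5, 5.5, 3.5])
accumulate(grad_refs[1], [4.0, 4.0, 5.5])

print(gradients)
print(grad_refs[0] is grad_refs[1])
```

Key concept: gradient accumulation aliasing.
Step by step:
`gradients = [0.0] * 7` → gradients = [0.0, 0.0, 0.0, 0.0, 0.0, 0.0, 0.0]
`grad_refs = [gradients] * 9` → grad_refs = [[0.0, 0.0, 0.0, 0.0, 0.0, 0.0, 0.0], [0.0, 0.0, 0.0, 0.0, 0.0, 0.0, 0.0], [0.0, 0.0, 0.0, 0.0, 0.0, 0.0, 0.0], [0.0, 0.0, 0.0, 0.0, 0.0, 0.0, 0.0], [0.0, 0.0, 0.0, 0.0, 0.0, 0.0, 0.0], [0.0, 0.0, 0.0, 0.0, 0.0, 0.0, 0.0], [0.0, 0.0, 0.0, 0.0, 0.0, 0.0, 0.0], [0.0, 0.0, 0.0, 0.0, 0.0, 0.0, 0.0], [0.0, 0.0, 0.0, 0.0, 0.0, 0.0, 0.0]]
`accumulate(grad_refs[0], [5.5, 5.5, 3.5])` → gradients = [5.5, 5.5, 3.5, 0.0, 0.0, 0.0, 0.0]; grad_refs = [[5.5, 5.5, 3.5, 0.0, 0.0, 0.0, 0.0], [5.5, 5.5, 3.5, 0.0, 0.0, 0.0, 0.0], [5.5, 5.5, 3.5, 0.0, 0.0, 0.0, 0.0], [5.5, 5.5, 3.5, 0.0, 0.0, 0.0, 0.0], [5.5, 5.5, 3.5, 0.0, 0.0, 0.0, 0.0], [5.5, 5.5, 3.5, 0.0, 0.0, 0.0, 0.0], [5.5, 5.5, 3.5, 0.0, 0.0, 0.0, 0.0], [5.5, 5.5, 3.5, 0.0, 0.0, 0.0, 0.0], [5.5, 5.5, 3.5, 0.0, 0.0, 0.0, 0.0]]
`accumulate(grad_refs[1], [4.0, 4.0, 5.5])` → gradients = [9.5, 9.5, 9.0, 0.0, 0.0, 0.0, 0.0]; grad_refs = [[9.5, 9.5, 9.0, 0.0, 0.0, 0.0, 0.0], [9.5, 9.5, 9.0, 0.0, 0.0, 0.0, 0.0], [9.5, 9.5, 9.0, 0.0, 0.0, 0.0, 0.0], [9.5, 9.5, 9.0, 0.0, 0.0, 0.0, 0.0], [9.5, 9.5, 9.0, 0.0, 0.0, 0.0, 0.0], [9.5, 9.5, 9.0, 0.0, 0.0, 0.0, 0.0], [9.5, 9.5, 9.0, 0.0, 0.0, 0.0, 0.0], [9.5, 9.5, 9.0, 0.0, 0.0, 0.0, 0.0], [9.5, 9.5, 9.0, 0.0, 0.0, 0.0, 0.0]]
`print(gradients)` → prints [9.5, 9.5, 9.0, 0.0, 0.0, 0.0, 0.0]
`print(grad_refs[0] is grad_refs[1])` → prints True

Answer:
[9.5, 9.5, 9.0, 0.0, 0.0, 0.0, 0.0]
True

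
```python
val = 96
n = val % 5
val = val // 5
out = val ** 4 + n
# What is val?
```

Trace:
`val = 96` → val = 96
`n = val % 5` → n = 1
`val = val // 5` → val = 19
`out = val ** 4 + n` → out = 130322
So val = 19

Answer: 19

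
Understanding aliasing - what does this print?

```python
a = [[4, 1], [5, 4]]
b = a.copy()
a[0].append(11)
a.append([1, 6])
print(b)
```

Key concept: shallow copy with nested lists.
Step by step:
`a = [[4, 1], [5, 4]]` → a = [[4, 1], [5, 4]]
`b = a.copy()` → b = [[4, 1], [5, 4]]
`a[0].append(11)` → a = [[4, 1, 11], [5, 4]]; b = [[4, 1, 11], [5, 4]]
`a.append([1, 6])` → a = [[4, 1, 11], [5, 4], [1, 6]]
`print(b)` → prints [[4, 1, 11], [5, 4]]

Answer: [[4, 1, 11], [5, 4]]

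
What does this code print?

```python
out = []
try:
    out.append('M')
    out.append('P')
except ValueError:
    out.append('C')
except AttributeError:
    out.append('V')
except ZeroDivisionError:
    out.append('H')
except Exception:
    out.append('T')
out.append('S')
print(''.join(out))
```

Execution trace: 'M' (try body) → 'P' (try body, no exception) → 'S' (after the try/except). Output: MPS

Answer: MPS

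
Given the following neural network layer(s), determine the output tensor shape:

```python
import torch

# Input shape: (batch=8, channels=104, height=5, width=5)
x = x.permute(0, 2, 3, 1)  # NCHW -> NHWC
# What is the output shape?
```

Input: (8, 104, 5, 5) -> Output: (8, 5, 5, 104)

Answer: (8, 5, 5, 104)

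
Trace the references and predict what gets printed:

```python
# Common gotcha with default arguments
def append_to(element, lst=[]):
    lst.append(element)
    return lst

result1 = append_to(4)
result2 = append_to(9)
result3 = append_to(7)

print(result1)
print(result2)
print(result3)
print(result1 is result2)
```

Key concept: mutable default argument gotcha.
Step by step:
`result1 = append_to(4)` → result1 = [4]
`result2 = append_to(9)` → result1 = [4, 9] (same object as result2); result2 = [4, 9] (same object as result1)
`result3 = append_to(7)` → result1 = [4, 9, 7] (same object as result2, result3); result2 = [4, 9, 7] (same object as result1, result3); result3 = [4, 9, 7] (same object as result1, result2)
`print(result1)` → prints [4, 9, 7]
`print(result2)` → prints [4, 9, 7]
`print(result3)` → prints [4, 9, 7]
`print(result1 is result2)` → prints True

Answer:
[4, 9, 7]
[4, 9, 7]
[4, 9, 7]
True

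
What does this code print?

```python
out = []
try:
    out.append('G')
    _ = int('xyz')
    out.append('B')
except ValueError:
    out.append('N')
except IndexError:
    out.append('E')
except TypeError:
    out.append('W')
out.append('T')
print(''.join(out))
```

Execution trace: 'G' (try body) → 'N' (except ValueError) → 'T' (after the try/except). Output: GNT

Answer: GNT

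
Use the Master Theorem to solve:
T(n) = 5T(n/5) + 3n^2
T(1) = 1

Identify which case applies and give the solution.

a=5, b=5, f(n)=3n^2. log_5(5) = 1. Since c=2 > 1 and the regularity condition holds (5(n/5)^2 = (5/5^2)n^2 with 5/5^2 < 1), Case 3 applies: T(n) = Θ(f(n)) = O(n^2).

Answer: O(n^2) - Case 3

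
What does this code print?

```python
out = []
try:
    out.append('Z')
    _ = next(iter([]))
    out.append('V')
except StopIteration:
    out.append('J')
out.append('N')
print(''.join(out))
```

Execution trace: 'Z' (try body) → 'J' (except StopIteration) → 'N' (after the try/except). Output: ZJN

Answer: ZJN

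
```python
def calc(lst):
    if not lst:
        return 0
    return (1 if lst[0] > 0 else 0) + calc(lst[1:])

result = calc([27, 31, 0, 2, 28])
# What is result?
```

Count of positive elements in [27, 31, 0, 2, 28] = 4

Answer: 4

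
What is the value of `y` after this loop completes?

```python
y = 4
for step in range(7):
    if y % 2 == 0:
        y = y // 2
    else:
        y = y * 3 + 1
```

Collatz-style transformation from 4
`y` takes the values: 4 → 2 → 1 → 4 → 2 → 1 → 4 → 2

Answer: 2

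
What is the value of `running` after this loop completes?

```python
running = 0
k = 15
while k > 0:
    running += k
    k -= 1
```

Sum 15 down to 1
`running` takes the values: 0 → 15 → 29 → 42 → 54 → 65 → 75 → 84 → 92 → 99 → 105 → 110 → 114 → 117 → 119 → 120

Answer: 120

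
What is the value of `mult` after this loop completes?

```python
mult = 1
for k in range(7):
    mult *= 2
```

2^7 = 128
`mult` takes the values: 1 → 2 → 4 → 8 → 16 → 32 → 64 → 128

Answer: 128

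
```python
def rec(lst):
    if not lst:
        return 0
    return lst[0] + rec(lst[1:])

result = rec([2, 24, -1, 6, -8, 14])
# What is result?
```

2 + 24 + (-1) + 6 + (-8) + 14 + 0 = 37

Answer: 37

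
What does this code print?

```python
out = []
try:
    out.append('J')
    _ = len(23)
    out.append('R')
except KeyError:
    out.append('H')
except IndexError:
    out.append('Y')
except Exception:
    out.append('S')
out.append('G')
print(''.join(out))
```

Execution trace: 'J' (try body) → 'S' (except Exception) → 'G' (after the try/except). Output: JSG

Answer: JSG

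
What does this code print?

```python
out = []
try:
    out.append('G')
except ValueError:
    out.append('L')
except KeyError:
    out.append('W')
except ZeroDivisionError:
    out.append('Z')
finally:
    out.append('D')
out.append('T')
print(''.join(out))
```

Execution trace: 'G' (try body, no exception) → 'D' (finally) → 'T' (after the try/except). Output: GDT

Answer: GDT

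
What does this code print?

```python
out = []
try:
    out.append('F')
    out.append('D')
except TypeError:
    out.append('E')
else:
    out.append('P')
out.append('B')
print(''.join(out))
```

Execution trace: 'F' (try body) → 'D' (try body, no exception) → 'P' (else) → 'B' (after the try/except). Output: FDPB

Answer: FDPB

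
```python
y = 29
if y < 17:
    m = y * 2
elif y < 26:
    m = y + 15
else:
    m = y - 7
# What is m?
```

Trace:
`y = 29` → y = 29
`if y < 17: ...` → y < 17 is False, y < 26 is False, take else branch → m = 22
So m = 22

Answer: 22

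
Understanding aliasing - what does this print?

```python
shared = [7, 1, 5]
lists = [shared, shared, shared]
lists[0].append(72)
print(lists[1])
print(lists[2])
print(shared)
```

Key concept: list of same reference.
Step by step:
`shared = [7, 1, 5]` → shared = [7, 1, 5]
`lists = [shared, shared, shared]` → lists = [[7, 1, 5], [7, 1, 5], [7, 1, 5]]
`lists[0].append(72)` → shared = [7, 1, 5, 72]; lists = [[7, 1, 5, 72], [7, 1, 5, 72], [7, 1, 5, 72]]
`print(lists[1])` → prints [7, 1, 5, 72]
`print(lists[2])` → prints [7, 1, 5, 72]
`print(shared)` → prints [7, 1, 5, 72]

Answer:
[7, 1, 5, 72]
[7, 1, 5, 72]
[7, 1, 5, 72]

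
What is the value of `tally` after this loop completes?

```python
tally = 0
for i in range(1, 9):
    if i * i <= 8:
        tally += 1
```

Count numbers where i² ≤ 8
`tally` takes the values: 0 → 1 → 2

Answer: 2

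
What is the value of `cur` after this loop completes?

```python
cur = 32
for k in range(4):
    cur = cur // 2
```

Halve 4 times: 32 // 2^4 = 2
`cur` takes the values: 32 → 16 → 8 → 4 → 2

Answer: 2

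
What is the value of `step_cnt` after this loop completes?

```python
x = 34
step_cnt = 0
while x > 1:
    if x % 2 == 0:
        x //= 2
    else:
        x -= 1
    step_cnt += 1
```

Steps to reduce 34 to 1
`step_cnt` takes the values: 0 → 1 → 2 → 3 → 4 → 5 → 6

Answer: 6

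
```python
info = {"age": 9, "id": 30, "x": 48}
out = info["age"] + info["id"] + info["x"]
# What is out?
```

Trace:
`info = {"age": 9, "id": 30, "x": 48}` → info = {'age': 9, 'id': 30, 'x': 48}
`out = info["age"] + info["id"] + info["x"]` → out = 87
So out = 87

Answer: 87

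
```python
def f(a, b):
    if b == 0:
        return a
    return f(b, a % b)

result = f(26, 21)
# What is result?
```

f(26, 21) -> f(21, 5) -> f(5, 1) -> f(1, 0) -> 1

Answer: 1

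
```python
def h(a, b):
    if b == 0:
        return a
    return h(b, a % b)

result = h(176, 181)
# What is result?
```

h(176, 181) -> h(181, 176) -> h(176, 5) -> h(5, 1) -> h(1, 0) -> 1

Answer: 1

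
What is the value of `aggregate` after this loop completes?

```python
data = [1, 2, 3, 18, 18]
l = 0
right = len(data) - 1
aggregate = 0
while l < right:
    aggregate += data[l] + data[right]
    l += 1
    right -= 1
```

Sum of pairs from ends
`aggregate` takes the values: 0 → 19 → 39

Answer: 39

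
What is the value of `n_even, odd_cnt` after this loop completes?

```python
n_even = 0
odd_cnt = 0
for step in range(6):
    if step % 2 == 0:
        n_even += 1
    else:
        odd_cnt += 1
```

Count evens and odds in range(6)
`n_even, odd_cnt` takes the values: (0, 0) → (1, 0) → (1, 1) → (2, 1) → (2, 2) → (3, 2) → (3, 3)

Answer: 3, 3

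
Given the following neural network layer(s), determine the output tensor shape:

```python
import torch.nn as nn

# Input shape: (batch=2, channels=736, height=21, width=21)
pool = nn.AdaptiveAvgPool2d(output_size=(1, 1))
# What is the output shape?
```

Input: (2, 736, 21, 21) -> Output: (2, 736, 1, 1)

Answer: (2, 736, 1, 1)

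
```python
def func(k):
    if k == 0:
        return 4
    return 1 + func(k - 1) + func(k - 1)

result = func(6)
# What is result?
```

func(k) = 1 + 2·func(k-1), func(0)=4. Closed form: (4+1)·2^6 - 1 = 319.

Answer: 319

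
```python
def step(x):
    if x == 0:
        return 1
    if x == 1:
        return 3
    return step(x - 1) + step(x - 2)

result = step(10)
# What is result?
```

Build up from base cases: step(0)=1, step(1)=3, step(2)=4, step(3)=7, step(4)=11, step(5)=18, step(6)=29, ..., step(10)=199

Answer: 199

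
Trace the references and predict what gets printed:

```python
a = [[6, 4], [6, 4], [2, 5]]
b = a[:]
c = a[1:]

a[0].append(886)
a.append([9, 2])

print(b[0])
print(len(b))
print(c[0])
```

Key concept: slice with nested mutation.
Step by step:
`a = [[6, 4], [6, 4], [2, 5]]` → a = [[6, 4], [6, 4], [2, 5]]
`b = a[:]` → b = [[6, 4], [6, 4], [2, 5]]
`c = a[1:]` → c = [[6, 4], [2, 5]]
`a[0].append(886)` → a = [[6, 4, 886], [6, 4], [2, 5]]; b = [[6, 4, 886], [6, 4], [2, 5]]
`a.append([9, 2])` → a = [[6, 4, 886], [6, 4], [2, 5], [9, 2]]
`print(b[0])` → prints [6, 4, 886]
`print(len(b))` → prints 3
`print(c[0])` → prints [6, 4]

Answer:
[6, 4, 886]
3
[6, 4]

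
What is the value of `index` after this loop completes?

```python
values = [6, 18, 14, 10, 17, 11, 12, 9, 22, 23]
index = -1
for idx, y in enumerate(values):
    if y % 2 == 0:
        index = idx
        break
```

First even number index in [6, 18, 14, 10, 17, 11, 12, 9, 22, 23]
`index` takes the values: -1 → 0

Answer: 0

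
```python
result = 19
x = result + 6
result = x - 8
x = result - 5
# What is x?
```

Trace:
`result = 19` → result = 19
`x = result + 6` → x = 25
`result = x - 8` → result = 17
`x = result - 5` → x = 12
So x = 12

Answer: 12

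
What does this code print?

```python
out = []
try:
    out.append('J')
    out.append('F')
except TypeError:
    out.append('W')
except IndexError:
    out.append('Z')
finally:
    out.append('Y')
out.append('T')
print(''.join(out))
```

Execution trace: 'J' (try body) → 'F' (try body, no exception) → 'Y' (finally) → 'T' (after the try/except). Output: JFYT

Answer: JFYT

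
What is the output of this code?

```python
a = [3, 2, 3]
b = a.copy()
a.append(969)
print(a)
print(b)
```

Key concept: list.copy() creates independent copy.
Step by step:
`a = [3, 2, 3]` → a = [3, 2, 3]
`b = a.copy()` → b = [3, 2, 3]
`a.append(969)` → a = [3, 2, 3, 969]
`print(a)` → prints [3, 2, 3, 969]
`print(b)` → prints [3, 2, 3]

Answer:
[3, 2, 3, 969]
[3, 2, 3]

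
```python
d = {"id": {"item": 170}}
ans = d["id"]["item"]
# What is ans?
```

Trace:
`d = {"id": {"item": 170}}` → d = {'id': {'item': 170}}
`ans = d["id"]["item"]` → ans = 170
So ans = 170

Answer: 170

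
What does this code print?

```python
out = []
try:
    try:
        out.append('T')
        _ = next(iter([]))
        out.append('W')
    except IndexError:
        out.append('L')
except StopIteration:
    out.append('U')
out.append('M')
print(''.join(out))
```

Execution trace: 'T' (try body) → 'U' (outer except StopIteration) → 'M' (after the try/except). Output: TUM

Answer: TUM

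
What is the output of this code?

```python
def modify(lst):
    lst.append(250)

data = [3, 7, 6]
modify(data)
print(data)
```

Key concept: function modifies passed list.
Step by step:
`data = [3, 7, 6]` → data = [3, 7, 6]
`modify(data)` → data = [3, 7, 6, 250]
`print(data)` → prints [3, 7, 6, 250]

Answer: [3, 7, 6, 250]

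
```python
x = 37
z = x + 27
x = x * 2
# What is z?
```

Trace:
`x = 37` → x = 37
`z = x + 27` → z = 64
`x = x * 2` → x = 74
So z = 64

Answer: 64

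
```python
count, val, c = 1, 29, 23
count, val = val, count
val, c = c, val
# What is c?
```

Trace:
`count, val, c = 1, 29, 23` → count = 1; val = 29; c = 23
`count, val = val, count` → count = 29; val = 1
`val, c = c, val` → val = 23; c = 1
So c = 1

Answer: 1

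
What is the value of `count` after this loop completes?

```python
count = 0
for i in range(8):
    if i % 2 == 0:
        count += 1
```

Count numbers divisible by 2 in range(8)
`count` takes the values: 0 → 1 → 2 → 3 → 4

Answer: 4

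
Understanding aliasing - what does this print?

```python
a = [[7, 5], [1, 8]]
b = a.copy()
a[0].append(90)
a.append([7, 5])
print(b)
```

Key concept: shallow copy with nested lists.
Step by step:
`a = [[7, 5], [1, 8]]` → a = [[7, 5], [1, 8]]
`b = a.copy()` → b = [[7, 5], [1, 8]]
`a[0].append(90)` → a = [[7, 5, 90], [1, 8]]; b = [[7, 5, 90], [1, 8]]
`a.append([7, 5])` → a = [[7, 5, 90], [1, 8], [7, 5]]
`print(b)` → prints [[7, 5, 90], [1, 8]]

Answer: [[7, 5, 90], [1, 8]]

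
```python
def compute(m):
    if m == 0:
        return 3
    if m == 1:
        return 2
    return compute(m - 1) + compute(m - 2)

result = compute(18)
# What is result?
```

Build up from base cases: compute(0)=3, compute(1)=2, compute(2)=5, compute(3)=7, compute(4)=12, compute(5)=19, compute(6)=31, ..., compute(18)=9959

Answer: 9959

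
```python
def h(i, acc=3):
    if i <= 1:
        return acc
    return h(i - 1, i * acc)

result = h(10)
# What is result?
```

Accumulator trace (n, acc): (10, 3) -> (9, 30) -> (8, 270) -> (7, 2160) -> (6, 15120) -> (5, 90720) -> (4, 453600) -> (3, 1814400) -> (2, 5443200) -> (1, 10886400) -> return 10886400

Answer: 10886400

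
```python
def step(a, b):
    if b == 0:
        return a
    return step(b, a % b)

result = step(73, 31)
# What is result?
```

step(73, 31) -> step(31, 11) -> step(11, 9) -> step(9, 2) -> step(2, 1) -> step(1, 0) -> 1

Answer: 1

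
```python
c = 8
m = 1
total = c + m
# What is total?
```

Trace:
`c = 8` → c = 8
`m = 1` → m = 1
`total = c + m` → total = 9
So total = 9

Answer: 9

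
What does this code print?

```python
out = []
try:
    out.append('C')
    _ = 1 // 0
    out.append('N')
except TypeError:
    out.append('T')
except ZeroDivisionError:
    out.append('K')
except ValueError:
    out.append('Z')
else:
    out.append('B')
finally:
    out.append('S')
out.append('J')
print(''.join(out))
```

Execution trace: 'C' (try body) → 'K' (except ZeroDivisionError) → 'S' (finally) → 'J' (after the try/except). Output: CKSJ

Answer: CKSJ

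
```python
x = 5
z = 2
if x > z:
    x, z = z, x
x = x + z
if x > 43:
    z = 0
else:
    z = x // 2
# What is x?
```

Trace:
`x = 5` → x = 5
`z = 2` → z = 2
`if x > z: ...` → x > z is True → x = 2; z = 5
`x = x + z` → x = 7
`if x > 43: ...` → x > 43 is False, take else branch → z = 3
So x = 7

Answer: 7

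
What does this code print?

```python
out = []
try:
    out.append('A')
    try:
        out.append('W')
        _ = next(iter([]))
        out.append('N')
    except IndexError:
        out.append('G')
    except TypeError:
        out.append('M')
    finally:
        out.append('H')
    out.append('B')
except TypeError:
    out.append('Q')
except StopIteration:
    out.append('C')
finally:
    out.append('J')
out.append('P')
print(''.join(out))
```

Execution trace: 'A' (try body) → 'W' (inner try body) → 'H' (inner finally) → 'C' (except StopIteration) → 'J' (finally) → 'P' (after the try/except). Output: AWHCJP

Answer: AWHCJP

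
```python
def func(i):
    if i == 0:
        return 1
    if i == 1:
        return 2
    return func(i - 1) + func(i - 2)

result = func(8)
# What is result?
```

Build up from base cases: func(0)=1, func(1)=2, func(2)=3, func(3)=5, func(4)=8, func(5)=13, func(6)=21, ..., func(8)=55

Answer: 55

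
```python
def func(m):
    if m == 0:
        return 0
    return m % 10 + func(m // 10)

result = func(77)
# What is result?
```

Sum of digits of 77: 7 + 7 = 14

Answer: 14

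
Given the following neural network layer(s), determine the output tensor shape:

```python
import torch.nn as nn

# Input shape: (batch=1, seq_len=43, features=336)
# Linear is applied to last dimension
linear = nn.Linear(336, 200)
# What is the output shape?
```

Input: (1, 43, 336) -> Output: (1, 43, 200)

Answer: (1, 43, 200)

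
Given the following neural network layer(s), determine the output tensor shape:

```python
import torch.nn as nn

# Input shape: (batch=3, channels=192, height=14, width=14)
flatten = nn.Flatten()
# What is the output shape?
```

Input: (3, 192, 14, 14) -> Output: (3, 37632)

Answer: (3, 37632)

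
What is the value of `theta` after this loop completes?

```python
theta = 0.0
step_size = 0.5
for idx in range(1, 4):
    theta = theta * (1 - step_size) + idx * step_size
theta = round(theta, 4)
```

Moving average with lr=0.5
`theta` takes the values: 0.0 → 0.5 → 1.25 → 2.125

Answer: 2.125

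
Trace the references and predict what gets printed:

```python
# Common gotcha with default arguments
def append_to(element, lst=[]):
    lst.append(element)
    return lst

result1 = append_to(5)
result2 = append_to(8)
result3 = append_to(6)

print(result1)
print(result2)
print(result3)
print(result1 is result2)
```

Key concept: mutable default argument gotcha.
Step by step:
`result1 = append_to(5)` → result1 = [5]
`result2 = append_to(8)` → result1 = [5, 8] (same object as result2); result2 = [5, 8] (same object as result1)
`result3 = append_to(6)` → result1 = [5, 8, 6] (same object as result2, result3); result2 = [5, 8, 6] (same object as result1, result3); result3 = [5, 8, 6] (same object as result1, result2)
`print(result1)` → prints [5, 8, 6]
`print(result2)` → prints [5, 8, 6]
`print(result3)` → prints [5, 8, 6]
`print(result1 is result2)` → prints True

Answer:
[5, 8, 6]
[5, 8, 6]
[5, 8, 6]
True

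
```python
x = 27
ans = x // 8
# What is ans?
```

Trace:
`x = 27` → x = 27
`ans = x // 8` → ans = 3
So ans = 3

Answer: 3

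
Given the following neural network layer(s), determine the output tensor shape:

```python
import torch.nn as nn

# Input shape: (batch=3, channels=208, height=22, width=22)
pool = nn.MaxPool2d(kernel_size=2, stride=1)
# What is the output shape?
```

Input: (3, 208, 22, 22) -> Output: (3, 208, 21, 21)

Answer: (3, 208, 21, 21)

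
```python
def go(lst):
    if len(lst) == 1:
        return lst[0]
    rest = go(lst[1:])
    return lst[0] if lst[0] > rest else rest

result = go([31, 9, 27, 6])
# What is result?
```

Recursive max over [31, 9, 27, 6] = 31

Answer: 31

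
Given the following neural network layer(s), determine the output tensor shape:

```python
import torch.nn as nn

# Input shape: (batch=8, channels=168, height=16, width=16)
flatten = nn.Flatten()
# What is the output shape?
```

Input: (8, 168, 16, 16) -> Output: (8, 43008)

Answer: (8, 43008)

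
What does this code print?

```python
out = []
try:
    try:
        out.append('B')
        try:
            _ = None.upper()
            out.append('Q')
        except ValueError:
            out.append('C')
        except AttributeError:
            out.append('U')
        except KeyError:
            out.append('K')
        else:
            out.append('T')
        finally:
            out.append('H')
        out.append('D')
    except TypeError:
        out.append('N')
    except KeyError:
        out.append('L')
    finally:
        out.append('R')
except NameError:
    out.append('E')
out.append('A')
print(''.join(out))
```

Execution trace: 'B' (try body) → 'U' (inner except AttributeError) → 'H' (inner finally) → 'D' (try body, no exception) → 'R' (finally) → 'A' (after the try/except). Output: BUHDRA

Answer: BUHDRA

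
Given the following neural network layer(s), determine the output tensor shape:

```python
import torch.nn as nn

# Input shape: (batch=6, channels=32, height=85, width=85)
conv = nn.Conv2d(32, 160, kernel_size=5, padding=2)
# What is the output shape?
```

Input: (6, 32, 85, 85) -> Output: (6, 160, 85, 85)

Answer: (6, 160, 85, 85)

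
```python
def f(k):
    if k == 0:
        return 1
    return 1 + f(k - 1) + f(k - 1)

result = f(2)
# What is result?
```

f(k) = 1 + 2·f(k-1), f(0)=1. Closed form: (1+1)·2^2 - 1 = 7.

Answer: 7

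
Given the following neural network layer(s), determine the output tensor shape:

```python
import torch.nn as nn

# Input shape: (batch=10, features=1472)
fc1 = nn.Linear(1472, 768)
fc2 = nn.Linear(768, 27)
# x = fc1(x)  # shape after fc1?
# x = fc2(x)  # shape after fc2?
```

Input: (10, 1472) -> after fc1: (10, 768) -> Output: (10, 27)

Answer: (10, 27)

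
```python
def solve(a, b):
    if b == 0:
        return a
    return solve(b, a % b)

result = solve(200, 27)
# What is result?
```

solve(200, 27) -> solve(27, 11) -> solve(11, 5) -> solve(5, 1) -> solve(1, 0) -> 1

Answer: 1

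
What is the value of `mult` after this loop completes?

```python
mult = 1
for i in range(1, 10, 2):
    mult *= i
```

Product of 1, 3, 5, ... up to 9
`mult` takes the values: 1 → 3 → 15 → 105 → 945

Answer: 945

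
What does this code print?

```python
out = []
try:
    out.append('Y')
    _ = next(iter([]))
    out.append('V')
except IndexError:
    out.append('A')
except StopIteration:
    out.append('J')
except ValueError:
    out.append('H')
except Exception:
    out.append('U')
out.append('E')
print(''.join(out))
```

Execution trace: 'Y' (try body) → 'J' (except StopIteration) → 'E' (after the try/except). Output: YJE

Answer: YJE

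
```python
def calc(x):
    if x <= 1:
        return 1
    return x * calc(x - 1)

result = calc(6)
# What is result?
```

calc(6) = 6 * 5 * 4 * 3 * 2 * 1 = 720

Answer: 720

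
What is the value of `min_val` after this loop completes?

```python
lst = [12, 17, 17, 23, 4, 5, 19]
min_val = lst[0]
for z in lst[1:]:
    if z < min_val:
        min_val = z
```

Minimum of [12, 17, 17, 23, 4, 5, 19]
`min_val` takes the values: 12 → 4

Answer: 4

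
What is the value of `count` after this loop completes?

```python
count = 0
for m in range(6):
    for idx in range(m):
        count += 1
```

Triangle number: 0+1+2+...+5
`count` takes the values: 0 → 1 → 2 → 3 → 4 → 5 → 6 → 7 → 8 → 9 → 10 → 11 → 12 → 13 → 14 → 15

Answer: 15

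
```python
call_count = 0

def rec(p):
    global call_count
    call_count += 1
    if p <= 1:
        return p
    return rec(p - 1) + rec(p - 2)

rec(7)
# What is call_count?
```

Calls(p) = 1 + Calls(p-1) + Calls(p-2); Calls(0)=Calls(1)=1. For p=7 this gives 41.

Answer: 41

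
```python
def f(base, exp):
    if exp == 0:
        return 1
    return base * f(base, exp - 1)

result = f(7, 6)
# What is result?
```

f(7, 6) = 7 * 7 * 7 * 7 * 7 * 7 = 117649

Answer: 117649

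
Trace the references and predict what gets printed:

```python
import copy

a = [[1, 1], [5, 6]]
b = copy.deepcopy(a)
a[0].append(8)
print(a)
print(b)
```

Key concept: deep copy is fully independent.
Step by step:
`a = [[1, 1], [5, 6]]` → a = [[1, 1], [5, 6]]
`b = copy.deepcopy(a)` → b = [[1, 1], [5, 6]]
`a[0].append(8)` → a = [[1, 1, 8], [5, 6]]
`print(a)` → prints [[1, 1, 8], [5, 6]]
`print(b)` → prints [[1, 1], [5, 6]]

Answer:
[[1, 1, 8], [5, 6]]
[[1, 1], [5, 6]]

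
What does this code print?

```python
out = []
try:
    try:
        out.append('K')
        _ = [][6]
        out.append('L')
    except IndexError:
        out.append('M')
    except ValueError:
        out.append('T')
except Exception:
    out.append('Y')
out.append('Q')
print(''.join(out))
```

Execution trace: 'K' (inner try body) → 'M' (inner except IndexError) → 'Q' (after the try/except). Output: KMQ

Answer: KMQ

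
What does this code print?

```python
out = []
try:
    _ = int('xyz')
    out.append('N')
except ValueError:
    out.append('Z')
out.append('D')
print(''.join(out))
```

Execution trace: 'Z' (except ValueError) → 'D' (after the try/except). Output: ZD

Answer: ZD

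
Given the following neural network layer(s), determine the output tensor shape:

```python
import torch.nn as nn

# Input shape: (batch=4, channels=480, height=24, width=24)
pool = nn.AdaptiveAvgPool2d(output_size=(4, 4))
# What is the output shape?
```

Input: (4, 480, 24, 24) -> Output: (4, 480, 4, 4)

Answer: (4, 480, 4, 4)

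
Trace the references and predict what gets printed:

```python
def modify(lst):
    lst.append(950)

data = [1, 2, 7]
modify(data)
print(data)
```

Key concept: function modifies passed list.
Step by step:
`data = [1, 2, 7]` → data = [1, 2, 7]
`modify(data)` → data = [1, 2, 7, 950]
`print(data)` → prints [1, 2, 7, 950]

Answer: [1, 2, 7, 950]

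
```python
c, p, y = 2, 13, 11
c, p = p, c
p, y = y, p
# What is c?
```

Trace:
`c, p, y = 2, 13, 11` → c = 2; p = 13; y = 11
`c, p = p, c` → c = 13; p = 2
`p, y = y, p` → p = 11; y = 2
So c = 13

Answer: 13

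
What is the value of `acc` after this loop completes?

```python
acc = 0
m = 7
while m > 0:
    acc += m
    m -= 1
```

Sum 7 down to 1
`acc` takes the values: 0 → 7 → 13 → 18 → 22 → 25 → 27 → 28

Answer: 28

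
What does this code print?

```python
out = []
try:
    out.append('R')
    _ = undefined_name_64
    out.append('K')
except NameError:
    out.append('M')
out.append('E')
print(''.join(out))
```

Execution trace: 'R' (try body) → 'M' (except NameError) → 'E' (after the try/except). Output: RME

Answer: RME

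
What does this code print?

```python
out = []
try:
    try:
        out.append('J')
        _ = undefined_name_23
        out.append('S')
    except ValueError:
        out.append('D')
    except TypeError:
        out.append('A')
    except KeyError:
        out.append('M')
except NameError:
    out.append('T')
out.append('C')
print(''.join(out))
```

Execution trace: 'J' (try body) → 'T' (outer except NameError) → 'C' (after the try/except). Output: JTC

Answer: JTC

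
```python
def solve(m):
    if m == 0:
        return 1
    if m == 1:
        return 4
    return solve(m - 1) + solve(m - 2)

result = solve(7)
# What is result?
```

Build up from base cases: solve(0)=1, solve(1)=4, solve(2)=5, solve(3)=9, solve(4)=14, solve(5)=23, solve(6)=37, ..., solve(7)=60

Answer: 60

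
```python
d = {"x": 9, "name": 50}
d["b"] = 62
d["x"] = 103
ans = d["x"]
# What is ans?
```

Trace:
`d = {"x": 9, "name": 50}` → d = {'x': 9, 'name': 50}
`d["b"] = 62` → d = {'x': 9, 'name': 50, 'b': 62}
`d["x"] = 103` → d = {'x': 103, 'name': 50, 'b': 62}
`ans = d["x"]` → ans = 103
So ans = 103

Answer: 103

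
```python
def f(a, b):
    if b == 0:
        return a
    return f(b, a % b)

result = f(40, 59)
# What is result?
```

f(40, 59) -> f(59, 40) -> f(40, 19) -> f(19, 2) -> f(2, 1) -> f(1, 0) -> 1

Answer: 1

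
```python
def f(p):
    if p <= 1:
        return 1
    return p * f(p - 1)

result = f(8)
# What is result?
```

f(8) = 8 * 7 * 6 * 5 * 4 * 3 * 2 * 1 = 40320

Answer: 40320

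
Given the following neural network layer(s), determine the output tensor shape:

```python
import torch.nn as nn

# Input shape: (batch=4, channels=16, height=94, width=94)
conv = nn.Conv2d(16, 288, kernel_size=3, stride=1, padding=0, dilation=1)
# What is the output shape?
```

Input: (4, 16, 94, 94) -> Output: (4, 288, 92, 92)

Answer: (4, 288, 92, 92)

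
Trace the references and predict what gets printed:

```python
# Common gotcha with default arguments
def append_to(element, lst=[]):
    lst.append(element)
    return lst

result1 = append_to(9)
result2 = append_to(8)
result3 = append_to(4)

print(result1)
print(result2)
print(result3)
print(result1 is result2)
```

Key concept: mutable default argument gotcha.
Step by step:
`result1 = append_to(9)` → result1 = [9]
`result2 = append_to(8)` → result1 = [9, 8] (same object as result2); result2 = [9, 8] (same object as result1)
`result3 = append_to(4)` → result1 = [9, 8, 4] (same object as result2, result3); result2 = [9, 8, 4] (same object as result1, result3); result3 = [9, 8, 4] (same object as result1, result2)
`print(result1)` → prints [9, 8, 4]
`print(result2)` → prints [9, 8, 4]
`print(result3)` → prints [9, 8, 4]
`print(result1 is result2)` → prints True

Answer:
[9, 8, 4]
[9, 8, 4]
[9, 8, 4]
True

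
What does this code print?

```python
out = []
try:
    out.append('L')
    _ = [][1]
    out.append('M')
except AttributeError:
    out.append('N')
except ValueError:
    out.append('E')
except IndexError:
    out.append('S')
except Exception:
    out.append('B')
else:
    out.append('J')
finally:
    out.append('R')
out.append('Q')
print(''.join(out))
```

Execution trace: 'L' (try body) → 'S' (except IndexError) → 'R' (finally) → 'Q' (after the try/except). Output: LSRQ

Answer: LSRQ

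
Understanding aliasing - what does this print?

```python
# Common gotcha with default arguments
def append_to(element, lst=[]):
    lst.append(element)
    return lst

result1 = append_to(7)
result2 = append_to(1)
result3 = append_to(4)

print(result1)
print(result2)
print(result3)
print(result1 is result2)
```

Key concept: mutable default argument gotcha.
Step by step:
`result1 = append_to(7)` → result1 = [7]
`result2 = append_to(1)` → result1 = [7, 1] (same object as result2); result2 = [7, 1] (same object as result1)
`result3 = append_to(4)` → result1 = [7, 1, 4] (same object as result2, result3); result2 = [7, 1, 4] (same object as result1, result3); result3 = [7, 1, 4] (same object as result1, result2)
`print(result1)` → prints [7, 1, 4]
`print(result2)` → prints [7, 1, 4]
`print(result3)` → prints [7, 1, 4]
`print(result1 is result2)` → prints True

Answer:
[7, 1, 4]
[7, 1, 4]
[7, 1, 4]
True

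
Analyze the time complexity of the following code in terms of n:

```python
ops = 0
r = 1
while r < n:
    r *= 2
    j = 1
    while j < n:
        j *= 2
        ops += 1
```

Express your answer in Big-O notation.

Each loop level contributes: log n × log n. Multiplying the contributions gives O(log² n).

Answer: O(log² n)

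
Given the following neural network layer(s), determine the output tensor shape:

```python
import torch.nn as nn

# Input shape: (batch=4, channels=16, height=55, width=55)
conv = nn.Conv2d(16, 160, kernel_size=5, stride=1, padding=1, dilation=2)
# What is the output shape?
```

Input: (4, 16, 55, 55) -> Output: (4, 160, 49, 49)

Answer: (4, 160, 49, 49)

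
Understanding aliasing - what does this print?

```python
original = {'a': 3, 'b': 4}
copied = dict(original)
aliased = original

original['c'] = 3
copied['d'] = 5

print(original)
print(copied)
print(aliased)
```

Key concept: dict() creates copy, assignment creates alias.
Step by step:
`original = {'a': 3, 'b': 4}` → original = {'a': 3, 'b': 4}
`copied = dict(original)` → copied = {'a': 3, 'b': 4}
`aliased = original` → aliased = {'a': 3, 'b': 4} (same object as original)
`original['c'] = 3` → original = {'a': 3, 'b': 4, 'c': 3} (same object as aliased); aliased = {'a': 3, 'b': 4, 'c': 3} (same object as original)
`copied['d'] = 5` → copied = {'a': 3, 'b': 4, 'd': 5}
`print(original)` → prints {'a': 3, 'b': 4, 'c': 3}
`print(copied)` → prints {'a': 3, 'b': 4, 'd': 5}
`print(aliased)` → prints {'a': 3, 'b': 4, 'c': 3}

Answer:
{'a': 3, 'b': 4, 'c': 3}
{'a': 3, 'b': 4, 'd': 5}
{'a': 3, 'b': 4, 'c': 3}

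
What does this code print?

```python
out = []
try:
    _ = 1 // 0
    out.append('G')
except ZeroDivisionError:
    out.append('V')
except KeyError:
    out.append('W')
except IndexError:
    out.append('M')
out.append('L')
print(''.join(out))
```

Execution trace: 'V' (except ZeroDivisionError) → 'L' (after the try/except). Output: VL

Answer: VL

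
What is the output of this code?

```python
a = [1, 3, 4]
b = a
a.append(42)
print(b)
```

Key concept: basic list aliasing.
Step by step:
`a = [1, 3, 4]` → a = [1, 3, 4]
`b = a` → b = [1, 3, 4] (same object as a)
`a.append(42)` → a = [1, 3, 4, 42] (same object as b); b = [1, 3, 4, 42] (same object as a)
`print(b)` → prints [1, 3, 4, 42]

Answer: [1, 3, 4, 42]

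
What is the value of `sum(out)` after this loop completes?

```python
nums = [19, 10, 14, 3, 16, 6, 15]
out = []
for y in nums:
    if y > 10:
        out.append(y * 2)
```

Sum of doubled values > 10
`out` takes the values: [] → [38] → [38, 28] → [38, 28, 32] → [38, 28, 32, 30]
So `sum(out)` = 128

Answer: 128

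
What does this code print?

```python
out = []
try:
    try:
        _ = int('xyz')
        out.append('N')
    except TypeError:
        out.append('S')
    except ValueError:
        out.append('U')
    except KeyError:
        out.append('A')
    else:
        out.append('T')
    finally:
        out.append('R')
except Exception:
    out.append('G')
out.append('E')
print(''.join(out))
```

Execution trace: 'U' (inner except ValueError) → 'R' (inner finally) → 'E' (after the try/except). Output: URE

Answer: URE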